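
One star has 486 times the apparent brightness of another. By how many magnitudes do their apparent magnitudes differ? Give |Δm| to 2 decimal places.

Pogson: Δm = −2.5 log₁₀(ratio) = −2.5 log₁₀(486) = −2.5 × 2.6866 = -6.717

|Δm| ≈ 6.72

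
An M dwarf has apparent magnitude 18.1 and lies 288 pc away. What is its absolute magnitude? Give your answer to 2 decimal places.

M ≈ 10.80

5 log₁₀(d/10 pc) = 5 log₁₀(288.0) − 5 = 7.297
M = m − 5 log₁₀(d/10) = 18.1 − 7.297 = 10.803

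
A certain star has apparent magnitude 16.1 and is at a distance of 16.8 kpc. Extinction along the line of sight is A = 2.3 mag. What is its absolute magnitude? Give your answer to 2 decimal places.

M ≈ -2.33

d = 16.8 kpc = 16800 pc
5 log₁₀(d/10 pc) = 5 log₁₀(16800) − 5 = 16.127
M = m − 5 log₁₀(d/10) − A = 16.1 − 16.127 − 2.3 = -2.327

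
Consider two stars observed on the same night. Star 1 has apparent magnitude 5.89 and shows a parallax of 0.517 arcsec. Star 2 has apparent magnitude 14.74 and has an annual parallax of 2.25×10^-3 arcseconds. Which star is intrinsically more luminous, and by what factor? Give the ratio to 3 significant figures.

Star 2 is more luminous, by a factor of 15.2.

Star 1: d = 1/p = 1/0.517″ = 1.934 pc
Star 1: M = m − 5 log₁₀ d + 5 = 5.89 − 5·0.2865 + 5 = 9.457
Star 2: d = 1/p = 1/2.25×10^-3″ = 444.4 pc
Star 2: M = m − 5 log₁₀ d + 5 = 14.74 − 5·2.6478 + 5 = 6.501
ΔM = M_1 − M_2 = 9.457 − (6.501) = 2.957; smaller M is more luminous → Star 2.
L ratio = 10^(0.4 |ΔM|) = 10^1.183 = 15.23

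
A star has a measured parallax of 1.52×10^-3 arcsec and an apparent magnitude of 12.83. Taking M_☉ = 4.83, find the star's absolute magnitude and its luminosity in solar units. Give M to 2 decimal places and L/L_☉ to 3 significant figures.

d = 1/p = 1/1.52×10^-3″ = 657.9 pc
M = m − 5 log₁₀ d + 5 = 12.83 − 5·2.8182 + 5 = 3.739
M − M_☉ = 3.739 − 4.83 = -1.091
L/L_☉ = 10^(−0.4 × -1.091) = 2.731

M ≈ 3.74; L/L_☉ ≈ 2.73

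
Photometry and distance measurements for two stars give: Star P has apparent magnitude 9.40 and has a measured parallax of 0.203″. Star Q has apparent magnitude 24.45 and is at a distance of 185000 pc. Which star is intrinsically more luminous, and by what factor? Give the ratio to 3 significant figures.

Star P: d = 1/p = 1/0.203″ = 4.926 pc
Star P: M = m − 5 log₁₀ d + 5 = 9.40 − 5·0.6925 + 5 = 10.937
Star Q: M = m − 5 log₁₀ d + 5 = 24.45 − 5·5.2672 + 5 = 3.114
ΔM = M_P − M_Q = 10.937 − (3.114) = 7.823; smaller M is more luminous → Star Q.
L ratio = 10^(0.4 |ΔM|) = 10^3.129 = 1347

Star Q is more luminous, by a factor of 1350.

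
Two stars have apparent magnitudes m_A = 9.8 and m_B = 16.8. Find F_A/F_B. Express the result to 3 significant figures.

Magnitude difference = -7.0
Flux ratio = 10^(−0.4 Δm) = 10^(−0.4 × -7.0) = 10^2.800 = 631.0

F_A/F_B ≈ 631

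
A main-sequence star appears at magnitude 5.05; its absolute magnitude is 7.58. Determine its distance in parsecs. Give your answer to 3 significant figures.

Distance modulus: m − M = 5.05 − (7.58) = -2.530
m − M = 5 log₁₀ d − 5
log₁₀ d = (m − M)/5 + 1 = 0.4940
d = 10^0.4940 = 3.119 pc

d ≈ 3.12 pc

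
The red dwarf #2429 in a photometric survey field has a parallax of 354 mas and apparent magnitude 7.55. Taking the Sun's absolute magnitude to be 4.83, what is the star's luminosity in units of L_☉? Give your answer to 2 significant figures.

d = 1/p = 1000/354 mas = 2.825 pc
M = m − 5 log₁₀ d + 5 = 7.55 − 5·0.4510 + 5 = 10.295
M − M_☉ = 10.295 − 4.83 = 5.465
L/L_☉ = 10^(−0.4 × 5.465) = 6.516×10^-3

L/L_☉ ≈ 6.5×10^-3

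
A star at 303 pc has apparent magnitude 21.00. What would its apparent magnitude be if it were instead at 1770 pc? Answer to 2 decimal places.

Flux ∝ 1/d², so Δm = 5 log₁₀(d₂/d₁) = 5 log₁₀(1770/303) = 3.833
m₂ = m₁ + Δm = 21.00 + (3.833) = 24.833

m ≈ 24.83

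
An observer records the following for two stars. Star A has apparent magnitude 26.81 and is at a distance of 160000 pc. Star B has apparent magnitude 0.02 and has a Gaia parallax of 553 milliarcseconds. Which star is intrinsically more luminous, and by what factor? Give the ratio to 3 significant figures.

Star A: M = m − 5 log₁₀ d + 5 = 26.81 − 5·5.2041 + 5 = 5.789
Star B: p = 553 mas = 0.553″ → d = 1/p = 1.808 pc
Star B: M = m − 5 log₁₀ d + 5 = 0.02 − 5·0.2573 + 5 = 3.734
ΔM = M_A − M_B = 5.789 − (3.734) = 2.056; smaller M is more luminous → Star B.
L ratio = 10^(0.4 |ΔM|) = 10^0.822 = 6.642

Star B is more luminous, by a factor of 6.64.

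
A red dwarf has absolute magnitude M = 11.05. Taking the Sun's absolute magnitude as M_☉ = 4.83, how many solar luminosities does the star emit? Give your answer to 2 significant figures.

L/L_☉ ≈ 3.3×10^-3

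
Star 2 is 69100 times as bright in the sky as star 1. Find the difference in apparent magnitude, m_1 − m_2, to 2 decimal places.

Pogson: Δm = −2.5 log₁₀(ratio) = −2.5 log₁₀(69100) = −2.5 × 4.8395 = -12.099
Star 2 is brighter so has the smaller magnitude: m_1 − m_2 is positive.

m_1 − m_2 ≈ 12.10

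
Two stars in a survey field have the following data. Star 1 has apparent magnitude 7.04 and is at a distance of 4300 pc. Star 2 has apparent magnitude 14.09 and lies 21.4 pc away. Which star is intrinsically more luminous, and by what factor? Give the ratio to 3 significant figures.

Star 1 is more luminous, by a factor of 2.67×10^7.

Star 1: M = m − 5 log₁₀ d + 5 = 7.04 − 5·3.6335 + 5 = -6.127
Star 2: M = m − 5 log₁₀ d + 5 = 14.09 − 5·1.3304 + 5 = 12.438
ΔM = M_1 − M_2 = -6.127 − (12.438) = -18.565; smaller M is more luminous → Star 1.
L ratio = 10^(0.4 |ΔM|) = 10^7.426 = 2.668×10^7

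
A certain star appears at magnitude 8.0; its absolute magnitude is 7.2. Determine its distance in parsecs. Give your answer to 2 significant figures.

d ≈ 14 pc

μ = m − M = 0.800
m − M = 5 log₁₀ d − 5
log₁₀ d = (m − M)/5 + 1 = 1.1600
d = 10^1.1600 = 14.45 pc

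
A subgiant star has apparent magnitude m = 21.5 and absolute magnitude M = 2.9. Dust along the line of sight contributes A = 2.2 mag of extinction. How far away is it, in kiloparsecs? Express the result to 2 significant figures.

d ≈ 19 kpc

m − M = 5 log₁₀(d/10 pc) + A  ⇒  21.5 − (2.9) − 2.2 = 5 log₁₀(d/10)
16.400 = 5 log₁₀(d/10)
log₁₀ d = (m − M − A)/5 + 1 = 4.2800
d = 10^4.2800 = 19050 pc
= 19.05 kpc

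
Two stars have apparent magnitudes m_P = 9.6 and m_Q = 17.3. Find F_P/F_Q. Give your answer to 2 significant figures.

Δm = 9.6 − (17.3) = -7.7
Flux ratio = 10^(−0.4 Δm) = 10^(−0.4 × -7.7) = 10^3.080 = 1202

F_P/F_Q ≈ 1200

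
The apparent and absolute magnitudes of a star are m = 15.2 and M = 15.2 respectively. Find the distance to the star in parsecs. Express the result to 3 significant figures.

Distance modulus: m − M = 15.2 − (15.2) = 0.000
m − M = 5 log₁₀ d − 5
log₁₀ d = (m − M)/5 + 1 = 1.0000
d = 10^1.0000 = 10.00 pc

d ≈ 10.0 pc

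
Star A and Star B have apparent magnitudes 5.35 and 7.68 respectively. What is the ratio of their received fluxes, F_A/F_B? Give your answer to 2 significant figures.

F_A/F_B ≈ 8.6

Magnitude difference = -2.33
Flux ratio = 10^(−0.4 Δm) = 10^(−0.4 × -2.33) = 10^0.932 = 8.551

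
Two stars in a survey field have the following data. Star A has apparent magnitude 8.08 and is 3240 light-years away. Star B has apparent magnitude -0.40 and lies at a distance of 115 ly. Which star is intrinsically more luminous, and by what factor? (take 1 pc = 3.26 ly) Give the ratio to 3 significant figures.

Star A: d = 3240 ly / 3.26 = 993.9 pc
Star A: M = m − 5 log₁₀ d + 5 = 8.08 − 5·2.9973 + 5 = -1.907
Star B: d = 115 ly / 3.26 = 35.28 pc
Star B: M = m − 5 log₁₀ d + 5 = -0.40 − 5·1.5475 + 5 = -3.137
ΔM = M_A − M_B = -1.907 − (-3.137) = 1.231; smaller M is more luminous → Star B.
L ratio = 10^(0.4 |ΔM|) = 10^0.492 = 3.107

Star B is more luminous, by a factor of 3.11.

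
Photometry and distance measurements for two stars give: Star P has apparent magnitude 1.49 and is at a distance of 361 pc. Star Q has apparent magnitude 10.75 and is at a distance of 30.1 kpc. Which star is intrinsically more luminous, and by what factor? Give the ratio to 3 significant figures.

Star Q is more luminous, by a factor of 1.37.

Star P: M = m − 5 log₁₀ d + 5 = 1.49 − 5·2.5575 + 5 = -6.298
Star Q: d = 30.1 kpc = 30100 pc
Star Q: M = m − 5 log₁₀ d + 5 = 10.75 − 5·4.4786 + 5 = -6.643
ΔM = M_P − M_Q = -6.298 − (-6.643) = 0.345; smaller M is more luminous → Star Q.
L ratio = 10^(0.4 |ΔM|) = 10^0.138 = 1.374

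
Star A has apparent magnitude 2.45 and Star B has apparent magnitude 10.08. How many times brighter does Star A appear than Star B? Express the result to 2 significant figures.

Δm = 2.45 − (10.08) = -7.63
Flux ratio = 10^(−0.4 Δm) = 10^(−0.4 × -7.63) = 10^3.052 = 1127

1100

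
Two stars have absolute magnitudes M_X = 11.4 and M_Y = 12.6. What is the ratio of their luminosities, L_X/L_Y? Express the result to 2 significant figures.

ΔM = M_X − M_Y = -1.2
L_X/L_Y = 10^(−0.4 ΔM) = 10^0.480 = 3.020

L_X/L_Y ≈ 3.0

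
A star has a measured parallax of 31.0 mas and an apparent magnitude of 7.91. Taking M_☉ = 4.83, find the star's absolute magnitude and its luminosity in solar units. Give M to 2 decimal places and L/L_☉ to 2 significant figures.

d = 1/p = 1000/31.0 mas = 32.26 pc
M = m − 5 log₁₀ d + 5 = 7.91 − 5·1.5086 + 5 = 5.367
M − M_☉ = 5.367 − 4.83 = 0.537
L/L_☉ = 10^(−0.4 × 0.537) = 0.6099

M ≈ 5.37; L/L_☉ ≈ 0.61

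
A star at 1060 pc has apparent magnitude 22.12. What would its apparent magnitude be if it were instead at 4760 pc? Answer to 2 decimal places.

m ≈ 25.38

Flux ∝ 1/d², so Δm = 5 log₁₀(d₂/d₁) = 5 log₁₀(4760/1060) = 3.262
m₂ = m₁ + Δm = 22.12 + (3.262) = 25.382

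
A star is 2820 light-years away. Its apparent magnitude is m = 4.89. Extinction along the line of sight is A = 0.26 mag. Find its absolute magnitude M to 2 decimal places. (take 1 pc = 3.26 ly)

M ≈ -5.06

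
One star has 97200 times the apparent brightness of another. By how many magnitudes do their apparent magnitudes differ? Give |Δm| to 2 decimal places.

|Δm| ≈ 12.47

Pogson: Δm = −2.5 log₁₀(ratio) = −2.5 log₁₀(97200) = −2.5 × 4.9877 = -12.469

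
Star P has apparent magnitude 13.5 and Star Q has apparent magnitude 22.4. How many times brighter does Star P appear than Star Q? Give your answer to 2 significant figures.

3600

Magnitude difference = -8.9
Flux ratio = 10^(−0.4 Δm) = 10^(−0.4 × -8.9) = 10^3.560 = 3631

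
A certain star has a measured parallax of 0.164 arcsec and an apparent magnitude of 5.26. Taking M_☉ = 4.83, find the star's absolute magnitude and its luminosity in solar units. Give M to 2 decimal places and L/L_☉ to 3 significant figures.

M ≈ 6.33; L/L_☉ ≈ 0.250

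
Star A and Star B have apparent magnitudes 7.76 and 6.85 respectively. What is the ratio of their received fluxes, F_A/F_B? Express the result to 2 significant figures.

Δm = 7.76 − (6.85) = 0.91
Flux ratio = 10^(−0.4 Δm) = 10^(−0.4 × 0.91) = 10^-0.364 = 0.4325

F_A/F_B ≈ 0.43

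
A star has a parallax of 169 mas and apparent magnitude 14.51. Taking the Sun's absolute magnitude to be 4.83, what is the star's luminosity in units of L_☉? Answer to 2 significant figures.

d = 1/p = 1000/169 mas = 5.917 pc
M = m − 5 log₁₀ d + 5 = 14.51 − 5·0.7721 + 5 = 15.649
M − M_☉ = 15.649 − 4.83 = 10.819
L/L_☉ = 10^(−0.4 × 10.819) = 4.701×10^-5

L/L_☉ ≈ 4.7×10^-5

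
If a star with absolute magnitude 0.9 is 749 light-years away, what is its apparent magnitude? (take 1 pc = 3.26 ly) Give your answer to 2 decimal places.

m ≈ 7.71

d = 749 ly / 3.26 = 229.8 pc
m = M + 5 log₁₀ d − 5 = 0.9 + 5·2.3613 − 5 = 7.706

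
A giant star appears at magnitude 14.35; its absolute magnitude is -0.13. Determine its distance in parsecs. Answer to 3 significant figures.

d ≈ 7870 pc

μ = m − M = 14.480
m − M = 5 log₁₀ d − 5
log₁₀ d = (m − M)/5 + 1 = 3.8960
d = 10^3.8960 = 7870 pc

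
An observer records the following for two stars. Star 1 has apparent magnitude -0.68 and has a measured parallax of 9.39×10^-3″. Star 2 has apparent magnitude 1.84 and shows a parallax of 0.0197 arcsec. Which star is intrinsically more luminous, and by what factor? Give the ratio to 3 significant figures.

Star 1: d = 1/p = 1/9.39×10^-3″ = 106.5 pc
Star 1: M = m − 5 log₁₀ d + 5 = -0.68 − 5·2.0273 + 5 = -5.817
Star 2: d = 1/p = 1/0.0197″ = 50.76 pc
Star 2: M = m − 5 log₁₀ d + 5 = 1.84 − 5·1.7055 + 5 = -1.688
ΔM = M_1 − M_2 = -5.817 − (-1.688) = -4.129; smaller M is more luminous → Star 1.
L ratio = 10^(0.4 |ΔM|) = 10^1.652 = 44.83

Star 1 is more luminous, by a factor of 44.8.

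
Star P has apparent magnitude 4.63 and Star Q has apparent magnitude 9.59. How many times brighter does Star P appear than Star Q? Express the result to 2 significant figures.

96

Magnitude difference = -4.96
Flux ratio = 10^(−0.4 Δm) = 10^(−0.4 × -4.96) = 10^1.984 = 96.38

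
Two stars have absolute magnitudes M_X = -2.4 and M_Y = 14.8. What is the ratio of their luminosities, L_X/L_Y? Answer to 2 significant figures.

L_X/L_Y ≈ 7.6×10^6

ΔM = M_X − M_Y = -17.2
L_X/L_Y = 10^(−0.4 ΔM) = 10^6.880 = 7.586×10^6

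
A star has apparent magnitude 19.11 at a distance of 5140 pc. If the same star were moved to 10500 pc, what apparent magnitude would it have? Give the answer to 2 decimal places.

m ≈ 20.66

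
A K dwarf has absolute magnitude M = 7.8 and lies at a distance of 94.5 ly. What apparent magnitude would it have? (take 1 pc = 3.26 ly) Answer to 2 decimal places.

d = 94.5 ly / 3.26 = 28.99 pc
m = M + 5 log₁₀ d − 5 = 7.8 + 5·1.4622 − 5 = 10.111

m ≈ 10.11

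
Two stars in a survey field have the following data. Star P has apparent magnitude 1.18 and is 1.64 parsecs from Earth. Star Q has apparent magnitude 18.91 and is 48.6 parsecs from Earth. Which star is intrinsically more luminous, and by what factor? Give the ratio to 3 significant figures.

Star P is more luminous, by a factor of 14100.

Star P: M = m − 5 log₁₀ d + 5 = 1.18 − 5·0.2148 + 5 = 5.106
Star Q: M = m − 5 log₁₀ d + 5 = 18.91 − 5·1.6866 + 5 = 15.477
ΔM = M_P − M_Q = 5.106 − (15.477) = -10.371; smaller M is more luminous → Star P.
L ratio = 10^(0.4 |ΔM|) = 10^4.148 = 14070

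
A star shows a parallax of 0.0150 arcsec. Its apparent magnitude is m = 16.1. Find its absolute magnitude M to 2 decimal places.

d = 1/p = 1/0.0150″ = 66.67 pc
5 log₁₀(d/10 pc) = 5 log₁₀(66.67) − 5 = 4.120
M = m − 5 log₁₀(d/10) = 16.1 − 4.120 = 11.980

M ≈ 11.98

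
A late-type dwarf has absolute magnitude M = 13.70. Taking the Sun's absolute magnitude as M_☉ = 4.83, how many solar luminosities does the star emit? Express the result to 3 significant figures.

L/L_☉ ≈ 2.83×10^-4

M − M_☉ = 13.70 − 4.83 = 8.870
L/L_☉ = 10^(−0.4 (M − M_☉)) = 10^-3.548 = 2.831×10^-4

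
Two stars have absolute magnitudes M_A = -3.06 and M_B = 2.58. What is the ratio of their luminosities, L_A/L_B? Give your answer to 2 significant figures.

ΔM = M_A − M_B = -5.64
L_A/L_B = 10^(−0.4 ΔM) = 10^2.256 = 180.3

L_A/L_B ≈ 180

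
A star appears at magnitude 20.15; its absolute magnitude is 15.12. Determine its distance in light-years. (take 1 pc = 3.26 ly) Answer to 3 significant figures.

d ≈ 331 ly

μ = m − M = 5.030
m − M = 5 log₁₀ d − 5
log₁₀ d = (m − M)/5 + 1 = 2.0060
d = 10^2.0060 = 101.4 pc
= 330.5 ly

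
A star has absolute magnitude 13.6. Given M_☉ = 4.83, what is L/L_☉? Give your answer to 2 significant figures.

L/L_☉ ≈ 3.1×10^-4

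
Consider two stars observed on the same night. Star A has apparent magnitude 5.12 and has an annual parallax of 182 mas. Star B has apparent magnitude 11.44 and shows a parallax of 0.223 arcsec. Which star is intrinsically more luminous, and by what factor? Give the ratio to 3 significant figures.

Star A: p = 182 mas = 0.182″ → d = 1/p = 5.495 pc
Star A: M = m − 5 log₁₀ d + 5 = 5.12 − 5·0.7399 + 5 = 6.420
Star B: d = 1/p = 1/0.223″ = 4.484 pc
Star B: M = m − 5 log₁₀ d + 5 = 11.44 − 5·0.6517 + 5 = 13.182
ΔM = M_A − M_B = 6.420 − (13.182) = -6.761; smaller M is more luminous → Star A.
L ratio = 10^(0.4 |ΔM|) = 10^2.704 = 506.4

Star A is more luminous, by a factor of 506.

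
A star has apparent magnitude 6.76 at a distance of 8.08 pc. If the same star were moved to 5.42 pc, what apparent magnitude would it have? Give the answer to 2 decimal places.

m ≈ 5.89

Flux ∝ 1/d², so Δm = 5 log₁₀(d₂/d₁) = 5 log₁₀(5.42/8.08) = -0.867
m₂ = m₁ + Δm = 6.76 + (-0.867) = 5.893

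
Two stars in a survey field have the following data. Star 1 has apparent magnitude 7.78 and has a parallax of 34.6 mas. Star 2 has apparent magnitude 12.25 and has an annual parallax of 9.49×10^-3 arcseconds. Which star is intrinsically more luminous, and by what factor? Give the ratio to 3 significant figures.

Star 1: p = 34.6 mas = 0.0346″ → d = 1/p = 28.90 pc
Star 1: M = m − 5 log₁₀ d + 5 = 7.78 − 5·1.4609 + 5 = 5.475
Star 2: d = 1/p = 1/9.49×10^-3″ = 105.4 pc
Star 2: M = m − 5 log₁₀ d + 5 = 12.25 − 5·2.0227 + 5 = 7.136
ΔM = M_1 − M_2 = 5.475 − (7.136) = -1.661; smaller M is more luminous → Star 1.
L ratio = 10^(0.4 |ΔM|) = 10^0.664 = 4.617

Star 1 is more luminous, by a factor of 4.62.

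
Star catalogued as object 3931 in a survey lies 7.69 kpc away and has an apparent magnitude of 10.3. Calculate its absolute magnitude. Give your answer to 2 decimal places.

M ≈ -4.13

d = 7.69 kpc = 7690 pc
5 log₁₀(d/10 pc) = 5 log₁₀(7690) − 5 = 14.430
M = m − 5 log₁₀(d/10) = 10.3 − 14.430 = -4.130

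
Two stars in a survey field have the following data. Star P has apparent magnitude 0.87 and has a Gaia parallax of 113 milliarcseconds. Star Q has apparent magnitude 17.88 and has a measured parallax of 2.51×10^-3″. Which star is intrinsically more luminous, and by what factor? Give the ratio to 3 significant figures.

Star P is more luminous, by a factor of 3140.

Star P: p = 113 mas = 0.113″ → d = 1/p = 8.850 pc
Star P: M = m − 5 log₁₀ d + 5 = 0.87 − 5·0.9469 + 5 = 1.135
Star Q: d = 1/p = 1/2.51×10^-3″ = 398.4 pc
Star Q: M = m − 5 log₁₀ d + 5 = 17.88 − 5·2.6003 + 5 = 9.878
ΔM = M_P − M_Q = 1.135 − (9.878) = -8.743; smaller M is more luminous → Star P.
L ratio = 10^(0.4 |ΔM|) = 10^3.497 = 3142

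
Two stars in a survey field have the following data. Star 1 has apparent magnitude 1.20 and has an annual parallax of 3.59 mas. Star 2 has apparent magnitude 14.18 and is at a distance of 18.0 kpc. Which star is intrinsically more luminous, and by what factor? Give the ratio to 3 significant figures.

Star 1 is more luminous, by a factor of 37.3.

Star 1: p = 3.59 mas = 3.59×10^-3″ → d = 1/p = 278.6 pc
Star 1: M = m − 5 log₁₀ d + 5 = 1.20 − 5·2.4449 + 5 = -6.025
Star 2: d = 18.0 kpc = 18000 pc
Star 2: M = m − 5 log₁₀ d + 5 = 14.18 − 5·4.2553 + 5 = -2.096
ΔM = M_1 − M_2 = -6.025 − (-2.096) = -3.928; smaller M is more luminous → Star 1.
L ratio = 10^(0.4 |ΔM|) = 10^1.571 = 37.26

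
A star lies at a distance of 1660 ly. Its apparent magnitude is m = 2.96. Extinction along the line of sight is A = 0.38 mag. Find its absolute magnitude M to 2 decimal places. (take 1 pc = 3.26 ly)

d = 1660 ly / 3.26 = 509.2 pc
5 log₁₀(d/10 pc) = 5 log₁₀(509.2) − 5 = 8.534
M = m − 5 log₁₀(d/10) − A = 2.96 − 8.534 − 0.38 = -5.954

M ≈ -5.95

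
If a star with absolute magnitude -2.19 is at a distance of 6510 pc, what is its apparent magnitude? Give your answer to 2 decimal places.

m = M + 5 log₁₀ d − 5 = -2.19 + 5·3.8136 − 5 = 11.878

m ≈ 11.88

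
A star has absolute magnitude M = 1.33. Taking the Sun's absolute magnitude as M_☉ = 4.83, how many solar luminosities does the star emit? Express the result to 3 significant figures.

M − M_☉ = 1.33 − 4.83 = -3.500
L/L_☉ = 10^(−0.4 (M − M_☉)) = 10^1.400 = 25.12

L/L_☉ ≈ 25.1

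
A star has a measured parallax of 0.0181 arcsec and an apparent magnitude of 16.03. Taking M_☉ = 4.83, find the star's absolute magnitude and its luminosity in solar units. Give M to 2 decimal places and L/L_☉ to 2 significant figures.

d = 1/p = 1/0.0181″ = 55.25 pc
M = m − 5 log₁₀ d + 5 = 16.03 − 5·1.7423 + 5 = 12.318
M − M_☉ = 12.318 − 4.83 = 7.488
L/L_☉ = 10^(−0.4 × 7.488) = 1.011×10^-3

M ≈ 12.32; L/L_☉ ≈ 1.0×10^-3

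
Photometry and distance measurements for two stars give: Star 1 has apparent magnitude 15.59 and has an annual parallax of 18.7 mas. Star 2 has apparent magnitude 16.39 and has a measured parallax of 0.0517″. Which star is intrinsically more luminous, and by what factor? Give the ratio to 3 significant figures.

Star 1 is more luminous, by a factor of 16.0.

Star 1: p = 18.7 mas = 0.0187″ → d = 1/p = 53.48 pc
Star 1: M = m − 5 log₁₀ d + 5 = 15.59 − 5·1.7282 + 5 = 11.949
Star 2: d = 1/p = 1/0.0517″ = 19.34 pc
Star 2: M = m − 5 log₁₀ d + 5 = 16.39 − 5·1.2865 + 5 = 14.957
ΔM = M_1 − M_2 = 11.949 − (14.957) = -3.008; smaller M is more luminous → Star 1.
L ratio = 10^(0.4 |ΔM|) = 10^1.203 = 15.97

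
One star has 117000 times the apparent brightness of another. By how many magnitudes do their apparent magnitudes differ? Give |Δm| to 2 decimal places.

Pogson: Δm = −2.5 log₁₀(ratio) = −2.5 log₁₀(117000) = −2.5 × 5.0682 = -12.670

|Δm| ≈ 12.67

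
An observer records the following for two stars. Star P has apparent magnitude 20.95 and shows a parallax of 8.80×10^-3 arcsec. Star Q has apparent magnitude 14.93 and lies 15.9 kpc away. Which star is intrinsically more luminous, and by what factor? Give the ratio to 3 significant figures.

Star Q is more luminous, by a factor of 5.01×10^6.

Star P: d = 1/p = 1/8.80×10^-3″ = 113.6 pc
Star P: M = m − 5 log₁₀ d + 5 = 20.95 − 5·2.0555 + 5 = 15.672
Star Q: d = 15.9 kpc = 15900 pc
Star Q: M = m − 5 log₁₀ d + 5 = 14.93 − 5·4.2014 + 5 = -1.077
ΔM = M_P − M_Q = 15.672 − (-1.077) = 16.749; smaller M is more luminous → Star Q.
L ratio = 10^(0.4 |ΔM|) = 10^6.700 = 5.009×10^6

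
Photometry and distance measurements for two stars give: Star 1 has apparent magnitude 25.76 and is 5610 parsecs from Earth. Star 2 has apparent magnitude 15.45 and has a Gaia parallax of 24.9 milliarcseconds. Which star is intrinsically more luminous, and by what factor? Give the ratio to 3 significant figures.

Star 1 is more luminous, by a factor of 1.47.

Star 1: M = m − 5 log₁₀ d + 5 = 25.76 − 5·3.7490 + 5 = 12.015
Star 2: p = 24.9 mas = 0.0249″ → d = 1/p = 40.16 pc
Star 2: M = m − 5 log₁₀ d + 5 = 15.45 − 5·1.6038 + 5 = 12.431
ΔM = M_1 − M_2 = 12.015 − (12.431) = -0.416; smaller M is more luminous → Star 1.
L ratio = 10^(0.4 |ΔM|) = 10^0.166 = 1.467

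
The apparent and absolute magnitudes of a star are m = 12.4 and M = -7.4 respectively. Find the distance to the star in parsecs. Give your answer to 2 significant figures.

d ≈ 91000 pc

μ = m − M = 19.800
m − M = 5 log₁₀ d − 5
log₁₀ d = (m − M)/5 + 1 = 4.9600
d = 10^4.9600 = 91200 pc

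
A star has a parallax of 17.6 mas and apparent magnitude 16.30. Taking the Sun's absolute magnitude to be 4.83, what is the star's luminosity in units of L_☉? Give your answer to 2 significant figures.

L/L_☉ ≈ 8.3×10^-4

d = 1/p = 1000/17.6 mas = 56.82 pc
M = m − 5 log₁₀ d + 5 = 16.30 − 5·1.7545 + 5 = 12.528
M − M_☉ = 12.528 − 4.83 = 7.698
L/L_☉ = 10^(−0.4 × 7.698) = 8.336×10^-4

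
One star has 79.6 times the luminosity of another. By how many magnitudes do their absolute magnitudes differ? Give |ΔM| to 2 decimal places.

|ΔM| ≈ 4.75

Pogson: ΔM = −2.5 log₁₀(ratio) = −2.5 log₁₀(79.6) = −2.5 × 1.9009 = -4.752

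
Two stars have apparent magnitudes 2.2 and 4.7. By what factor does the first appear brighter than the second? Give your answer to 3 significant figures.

10.0

Magnitude difference = -2.5
Flux ratio = 10^(−0.4 Δm) = 10^(−0.4 × -2.5) = 10^1.000 = 10.00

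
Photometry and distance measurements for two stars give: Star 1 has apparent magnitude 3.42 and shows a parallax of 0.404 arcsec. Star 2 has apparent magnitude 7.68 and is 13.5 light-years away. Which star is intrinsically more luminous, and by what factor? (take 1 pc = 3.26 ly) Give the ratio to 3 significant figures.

Star 1 is more luminous, by a factor of 18.1.

Star 1: d = 1/p = 1/0.404″ = 2.475 pc
Star 1: M = m − 5 log₁₀ d + 5 = 3.42 − 5·0.3936 + 5 = 6.452
Star 2: d = 13.5 ly / 3.26 = 4.141 pc
Star 2: M = m − 5 log₁₀ d + 5 = 7.68 − 5·0.6171 + 5 = 9.594
ΔM = M_1 − M_2 = 6.452 − (9.594) = -3.143; smaller M is more luminous → Star 1.
L ratio = 10^(0.4 |ΔM|) = 10^1.257 = 18.07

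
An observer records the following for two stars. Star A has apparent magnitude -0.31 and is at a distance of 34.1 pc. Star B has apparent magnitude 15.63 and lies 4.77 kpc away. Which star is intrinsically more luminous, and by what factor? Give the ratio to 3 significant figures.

Star A is more luminous, by a factor of 121.

Star A: M = m − 5 log₁₀ d + 5 = -0.31 − 5·1.5328 + 5 = -2.974
Star B: d = 4.77 kpc = 4770 pc
Star B: M = m − 5 log₁₀ d + 5 = 15.63 − 5·3.6785 + 5 = 2.237
ΔM = M_A − M_B = -2.974 − (2.237) = -5.211; smaller M is more luminous → Star A.
L ratio = 10^(0.4 |ΔM|) = 10^2.084 = 121.5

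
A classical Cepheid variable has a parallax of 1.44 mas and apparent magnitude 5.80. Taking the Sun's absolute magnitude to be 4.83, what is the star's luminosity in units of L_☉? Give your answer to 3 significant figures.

d = 1/p = 1000/1.44 mas = 694.4 pc
M = m − 5 log₁₀ d + 5 = 5.80 − 5·2.8416 + 5 = -3.408
M − M_☉ = -3.408 − 4.83 = -8.238
L/L_☉ = 10^(−0.4 × -8.238) = 1974

L/L_☉ ≈ 1970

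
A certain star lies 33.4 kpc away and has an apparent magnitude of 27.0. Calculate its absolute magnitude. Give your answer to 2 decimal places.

M ≈ 9.38

d = 33.4 kpc = 33400 pc
5 log₁₀(d/10 pc) = 5 log₁₀(33400) − 5 = 17.619
M = m − 5 log₁₀(d/10) = 27.0 − 17.619 = 9.381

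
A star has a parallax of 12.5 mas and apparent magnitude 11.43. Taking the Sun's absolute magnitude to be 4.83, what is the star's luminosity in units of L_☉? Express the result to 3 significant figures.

L/L_☉ ≈ 0.147

d = 1/p = 1000/12.5 mas = 80.00 pc
M = m − 5 log₁₀ d + 5 = 11.43 − 5·1.9031 + 5 = 6.915
M − M_☉ = 6.915 − 4.83 = 2.085
L/L_☉ = 10^(−0.4 × 2.085) = 0.1466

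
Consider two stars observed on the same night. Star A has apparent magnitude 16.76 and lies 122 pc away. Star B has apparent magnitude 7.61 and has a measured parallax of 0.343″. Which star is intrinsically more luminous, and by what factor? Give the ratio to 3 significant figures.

Star B is more luminous, by a factor of 2.61.

Star A: M = m − 5 log₁₀ d + 5 = 16.76 − 5·2.0864 + 5 = 11.328
Star B: d = 1/p = 1/0.343″ = 2.915 pc
Star B: M = m − 5 log₁₀ d + 5 = 7.61 − 5·0.4647 + 5 = 10.286
ΔM = M_A − M_B = 11.328 − (10.286) = 1.042; smaller M is more luminous → Star B.
L ratio = 10^(0.4 |ΔM|) = 10^0.417 = 2.610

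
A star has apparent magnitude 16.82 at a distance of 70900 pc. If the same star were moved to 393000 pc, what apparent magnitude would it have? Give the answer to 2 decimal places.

m ≈ 20.54

Flux ∝ 1/d², so Δm = 5 log₁₀(d₂/d₁) = 5 log₁₀(393000/70900) = 3.719
m₂ = m₁ + Δm = 16.82 + (3.719) = 20.539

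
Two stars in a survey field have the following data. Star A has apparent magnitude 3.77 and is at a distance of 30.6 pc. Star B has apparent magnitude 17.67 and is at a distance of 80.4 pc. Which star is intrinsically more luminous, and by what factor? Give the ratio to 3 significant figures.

Star A is more luminous, by a factor of 52600.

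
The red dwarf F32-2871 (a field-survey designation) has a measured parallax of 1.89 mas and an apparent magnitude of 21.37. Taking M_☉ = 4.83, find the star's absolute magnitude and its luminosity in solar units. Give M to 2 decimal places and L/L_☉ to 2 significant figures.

d = 1/p = 1000/1.89 mas = 529.1 pc
M = m − 5 log₁₀ d + 5 = 21.37 − 5·2.7235 + 5 = 12.752
M − M_☉ = 12.752 − 4.83 = 7.922
L/L_☉ = 10^(−0.4 × 7.922) = 6.778×10^-4

M ≈ 12.75; L/L_☉ ≈ 6.8×10^-4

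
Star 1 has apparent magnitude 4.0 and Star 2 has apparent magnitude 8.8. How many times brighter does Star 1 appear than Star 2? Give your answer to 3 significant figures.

83.2

Magnitude difference = -4.8
Flux ratio = 10^(−0.4 Δm) = 10^(−0.4 × -4.8) = 10^1.920 = 83.18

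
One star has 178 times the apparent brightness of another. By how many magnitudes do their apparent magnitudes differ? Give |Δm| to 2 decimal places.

|Δm| ≈ 5.63

Pogson: Δm = −2.5 log₁₀(ratio) = −2.5 log₁₀(178) = −2.5 × 2.2504 = -5.626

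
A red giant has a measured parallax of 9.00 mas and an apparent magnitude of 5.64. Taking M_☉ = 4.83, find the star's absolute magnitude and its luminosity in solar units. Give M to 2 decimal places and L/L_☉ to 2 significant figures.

M ≈ 0.41; L/L_☉ ≈ 59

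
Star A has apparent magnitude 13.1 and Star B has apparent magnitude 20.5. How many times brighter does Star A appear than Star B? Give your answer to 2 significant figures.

910

Magnitude difference = -7.4
Flux ratio = 10^(−0.4 Δm) = 10^(−0.4 × -7.4) = 10^2.960 = 912.0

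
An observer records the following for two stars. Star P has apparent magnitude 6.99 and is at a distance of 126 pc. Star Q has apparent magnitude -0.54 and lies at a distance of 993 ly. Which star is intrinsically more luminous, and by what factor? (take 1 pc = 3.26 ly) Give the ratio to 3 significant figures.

Star P: M = m − 5 log₁₀ d + 5 = 6.99 − 5·2.1004 + 5 = 1.488
Star Q: d = 993 ly / 3.26 = 304.6 pc
Star Q: M = m − 5 log₁₀ d + 5 = -0.54 − 5·2.4837 + 5 = -7.959
ΔM = M_P − M_Q = 1.488 − (-7.959) = 9.447; smaller M is more luminous → Star Q.
L ratio = 10^(0.4 |ΔM|) = 10^3.779 = 6008

Star Q is more luminous, by a factor of 6010.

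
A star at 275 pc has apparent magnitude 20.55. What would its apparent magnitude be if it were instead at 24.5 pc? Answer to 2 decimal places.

Flux ∝ 1/d², so Δm = 5 log₁₀(d₂/d₁) = 5 log₁₀(24.5/275) = -5.251
m₂ = m₁ + Δm = 20.55 + (-5.251) = 15.299

m ≈ 15.30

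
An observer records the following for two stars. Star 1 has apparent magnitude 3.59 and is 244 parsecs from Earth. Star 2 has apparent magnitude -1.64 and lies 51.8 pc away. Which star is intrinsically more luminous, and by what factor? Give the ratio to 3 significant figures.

Star 2 is more luminous, by a factor of 5.57.

Star 1: M = m − 5 log₁₀ d + 5 = 3.59 − 5·2.3874 + 5 = -3.347
Star 2: M = m − 5 log₁₀ d + 5 = -1.64 − 5·1.7143 + 5 = -5.212
ΔM = M_1 − M_2 = -3.347 − (-5.212) = 1.865; smaller M is more luminous → Star 2.
L ratio = 10^(0.4 |ΔM|) = 10^0.746 = 5.570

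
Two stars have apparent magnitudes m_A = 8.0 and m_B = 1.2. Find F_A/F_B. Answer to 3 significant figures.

Δm = 8.0 − (1.2) = 6.8
Flux ratio = 10^(−0.4 Δm) = 10^(−0.4 × 6.8) = 10^-2.720 = 1.905×10^-3

F_A/F_B ≈ 1.91×10^-3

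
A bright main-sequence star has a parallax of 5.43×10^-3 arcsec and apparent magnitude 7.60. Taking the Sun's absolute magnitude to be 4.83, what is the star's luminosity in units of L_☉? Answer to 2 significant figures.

L/L_☉ ≈ 26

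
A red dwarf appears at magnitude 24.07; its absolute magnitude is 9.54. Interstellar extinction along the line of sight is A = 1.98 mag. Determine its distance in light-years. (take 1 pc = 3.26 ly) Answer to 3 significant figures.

d ≈ 10500 ly

m − M = 5 log₁₀(d/10 pc) + A  ⇒  24.07 − (9.54) − 1.98 = 5 log₁₀(d/10)
12.550 = 5 log₁₀(d/10)
log₁₀ d = (m − M − A)/5 + 1 = 3.5100
d = 10^3.5100 = 3236 pc
= 10550 ly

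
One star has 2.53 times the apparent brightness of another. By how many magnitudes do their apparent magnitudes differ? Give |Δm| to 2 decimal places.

|Δm| ≈ 1.01

Pogson: Δm = −2.5 log₁₀(ratio) = −2.5 log₁₀(2.53) = −2.5 × 0.4031 = -1.008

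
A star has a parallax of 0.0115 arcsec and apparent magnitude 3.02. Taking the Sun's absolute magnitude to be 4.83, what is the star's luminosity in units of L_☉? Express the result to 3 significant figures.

d = 1/p = 1/0.0115″ = 86.96 pc
M = m − 5 log₁₀ d + 5 = 3.02 − 5·1.9393 + 5 = -1.677
M − M_☉ = -1.677 − 4.83 = -6.507
L/L_☉ = 10^(−0.4 × -6.507) = 400.5

L/L_☉ ≈ 401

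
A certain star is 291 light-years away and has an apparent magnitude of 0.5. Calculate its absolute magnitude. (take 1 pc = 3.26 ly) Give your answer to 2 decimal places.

d = 291 ly / 3.26 = 89.26 pc
5 log₁₀(d/10 pc) = 5 log₁₀(89.26) − 5 = 4.753
M = m − 5 log₁₀(d/10) = 0.5 − 4.753 = -4.253

M ≈ -4.25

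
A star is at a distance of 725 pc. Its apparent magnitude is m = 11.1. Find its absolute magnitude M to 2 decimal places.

M ≈ 1.80

5 log₁₀(d/10 pc) = 5 log₁₀(725.0) − 5 = 9.302
M = m − 5 log₁₀(d/10) = 11.1 − 9.302 = 1.798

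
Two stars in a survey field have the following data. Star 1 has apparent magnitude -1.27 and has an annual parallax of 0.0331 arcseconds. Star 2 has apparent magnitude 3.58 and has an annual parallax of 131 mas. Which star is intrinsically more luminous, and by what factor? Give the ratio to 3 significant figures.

Star 1 is more luminous, by a factor of 1360.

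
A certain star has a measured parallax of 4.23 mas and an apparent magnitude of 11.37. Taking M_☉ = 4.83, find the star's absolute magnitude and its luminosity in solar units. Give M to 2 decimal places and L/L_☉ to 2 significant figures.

d = 1/p = 1000/4.23 mas = 236.4 pc
M = m − 5 log₁₀ d + 5 = 11.37 − 5·2.3737 + 5 = 4.502
M − M_☉ = 4.502 − 4.83 = -0.328
L/L_☉ = 10^(−0.4 × -0.328) = 1.353

M ≈ 4.50; L/L_☉ ≈ 1.4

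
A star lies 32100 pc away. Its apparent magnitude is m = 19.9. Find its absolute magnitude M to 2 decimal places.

M ≈ 2.37

5 log₁₀(d/10 pc) = 5 log₁₀(32100) − 5 = 17.533
M = m − 5 log₁₀(d/10) = 19.9 − 17.533 = 2.367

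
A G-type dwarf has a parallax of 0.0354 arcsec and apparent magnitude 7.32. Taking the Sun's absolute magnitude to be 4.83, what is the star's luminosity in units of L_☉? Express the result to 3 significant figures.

L/L_☉ ≈ 0.805

d = 1/p = 1/0.0354″ = 28.25 pc
M = m − 5 log₁₀ d + 5 = 7.32 − 5·1.4510 + 5 = 5.065
M − M_☉ = 5.065 − 4.83 = 0.235
L/L_☉ = 10^(−0.4 × 0.235) = 0.8054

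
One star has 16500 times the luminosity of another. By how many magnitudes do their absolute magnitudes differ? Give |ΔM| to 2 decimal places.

|ΔM| ≈ 10.54

Pogson: ΔM = −2.5 log₁₀(ratio) = −2.5 log₁₀(16500) = −2.5 × 4.2175 = -10.544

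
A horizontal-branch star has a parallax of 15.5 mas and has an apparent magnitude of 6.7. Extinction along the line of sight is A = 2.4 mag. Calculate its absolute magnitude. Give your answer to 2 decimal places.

M ≈ 0.25

p = 15.5 mas = 0.0155″ → d = 1/p = 64.52 pc
5 log₁₀(d/10 pc) = 5 log₁₀(64.52) − 5 = 4.048
M = m − 5 log₁₀(d/10) − A = 6.7 − 4.048 − 2.4 = 0.252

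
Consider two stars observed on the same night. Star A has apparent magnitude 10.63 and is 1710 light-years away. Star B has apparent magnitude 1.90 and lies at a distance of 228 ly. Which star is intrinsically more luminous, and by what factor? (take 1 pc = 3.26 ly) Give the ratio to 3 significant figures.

Star B is more luminous, by a factor of 55.2.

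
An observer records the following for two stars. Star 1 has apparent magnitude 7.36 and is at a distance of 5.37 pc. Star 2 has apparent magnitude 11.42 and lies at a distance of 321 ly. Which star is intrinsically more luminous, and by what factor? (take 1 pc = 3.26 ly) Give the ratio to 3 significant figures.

Star 1: M = m − 5 log₁₀ d + 5 = 7.36 − 5·0.7300 + 5 = 8.710
Star 2: d = 321 ly / 3.26 = 98.47 pc
Star 2: M = m − 5 log₁₀ d + 5 = 11.42 − 5·1.9933 + 5 = 6.454
ΔM = M_1 − M_2 = 8.710 − (6.454) = 2.257; smaller M is more luminous → Star 2.
L ratio = 10^(0.4 |ΔM|) = 10^0.903 = 7.991

Star 2 is more luminous, by a factor of 7.99.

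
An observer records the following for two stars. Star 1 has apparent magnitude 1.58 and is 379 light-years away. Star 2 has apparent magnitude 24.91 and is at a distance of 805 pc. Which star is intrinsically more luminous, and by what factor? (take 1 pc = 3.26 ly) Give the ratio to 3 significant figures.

Star 1 is more luminous, by a factor of 4.48×10^7.

Star 1: d = 379 ly / 3.26 = 116.3 pc
Star 1: M = m − 5 log₁₀ d + 5 = 1.58 − 5·2.0654 + 5 = -3.747
Star 2: M = m − 5 log₁₀ d + 5 = 24.91 − 5·2.9058 + 5 = 15.381
ΔM = M_1 − M_2 = -3.747 − (15.381) = -19.128; smaller M is more luminous → Star 1.
L ratio = 10^(0.4 |ΔM|) = 10^7.651 = 4.480×10^7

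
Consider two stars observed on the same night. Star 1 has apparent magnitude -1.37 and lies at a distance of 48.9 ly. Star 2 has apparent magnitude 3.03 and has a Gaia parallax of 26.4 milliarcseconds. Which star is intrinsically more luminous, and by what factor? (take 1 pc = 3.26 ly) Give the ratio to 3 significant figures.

Star 1 is more luminous, by a factor of 9.02.

Star 1: d = 48.9 ly / 3.26 = 15.00 pc
Star 1: M = m − 5 log₁₀ d + 5 = -1.37 − 5·1.1761 + 5 = -2.250
Star 2: p = 26.4 mas = 0.0264″ → d = 1/p = 37.88 pc
Star 2: M = m − 5 log₁₀ d + 5 = 3.03 − 5·1.5784 + 5 = 0.138
ΔM = M_1 − M_2 = -2.250 − (0.138) = -2.388; smaller M is more luminous → Star 1.
L ratio = 10^(0.4 |ΔM|) = 10^0.955 = 9.024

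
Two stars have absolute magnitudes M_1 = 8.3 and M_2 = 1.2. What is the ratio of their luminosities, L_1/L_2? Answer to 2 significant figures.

ΔM = M_1 − M_2 = 7.1
L_1/L_2 = 10^(−0.4 ΔM) = 10^-2.840 = 1.445×10^-3

L_1/L_2 ≈ 1.4×10^-3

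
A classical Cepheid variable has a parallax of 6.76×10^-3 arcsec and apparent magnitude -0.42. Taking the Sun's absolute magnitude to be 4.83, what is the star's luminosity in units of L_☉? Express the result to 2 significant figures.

L/L_☉ ≈ 28000

d = 1/p = 1/6.76×10^-3″ = 147.9 pc
M = m − 5 log₁₀ d + 5 = -0.42 − 5·2.1701 + 5 = -6.270
M − M_☉ = -6.270 − 4.83 = -11.100
L/L_☉ = 10^(−0.4 × -11.100) = 27550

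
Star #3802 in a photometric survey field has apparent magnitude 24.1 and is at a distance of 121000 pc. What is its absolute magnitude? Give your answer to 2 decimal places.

5 log₁₀(d/10 pc) = 5 log₁₀(121000) − 5 = 20.414
M = m − 5 log₁₀(d/10) = 24.1 − 20.414 = 3.686

M ≈ 3.69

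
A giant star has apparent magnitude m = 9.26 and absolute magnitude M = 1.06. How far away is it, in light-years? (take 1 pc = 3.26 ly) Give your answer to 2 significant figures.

d ≈ 1400 ly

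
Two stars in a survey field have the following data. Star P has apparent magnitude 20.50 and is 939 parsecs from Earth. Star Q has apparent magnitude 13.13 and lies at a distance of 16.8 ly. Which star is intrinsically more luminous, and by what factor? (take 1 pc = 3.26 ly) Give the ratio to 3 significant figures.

Star P is more luminous, by a factor of 37.4.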